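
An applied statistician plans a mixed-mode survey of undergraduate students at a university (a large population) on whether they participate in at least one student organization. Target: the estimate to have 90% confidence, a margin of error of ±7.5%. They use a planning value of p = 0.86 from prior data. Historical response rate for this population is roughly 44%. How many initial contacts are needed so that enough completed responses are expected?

132

For 90% confidence, z = 1.645.
Completed interviews needed: n₀ = 1.645² × 0.1204 / 0.075² ≈ 57.92 → 58.
At a 44% response rate, contacts needed = 58 / 0.44 ≈ 131.82 → 132.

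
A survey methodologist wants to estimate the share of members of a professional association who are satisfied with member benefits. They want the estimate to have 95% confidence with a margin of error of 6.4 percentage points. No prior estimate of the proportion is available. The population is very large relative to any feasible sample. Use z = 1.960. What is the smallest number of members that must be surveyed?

235

With no prior estimate, use p = 0.5, giving p(1−p) = 0.25.
n = z²·p(1−p)/E² = 1.960² × 0.2500 / 0.064² = 3.8416 × 0.2500 / 0.004096 ≈ 234.47.
Rounding up gives n = 235.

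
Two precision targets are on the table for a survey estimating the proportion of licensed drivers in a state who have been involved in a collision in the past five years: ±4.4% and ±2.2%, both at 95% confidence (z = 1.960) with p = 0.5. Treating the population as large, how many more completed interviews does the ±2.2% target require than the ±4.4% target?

At ±4.4%: n = 1.960² × 0.2500 / 0.044² ≈ 496.07 → 497.
At ±2.2%: n = 1.960² × 0.2500 / 0.022² ≈ 1984.30 → 1985.
Additional respondents: 1985 − 497 = 1488.

1488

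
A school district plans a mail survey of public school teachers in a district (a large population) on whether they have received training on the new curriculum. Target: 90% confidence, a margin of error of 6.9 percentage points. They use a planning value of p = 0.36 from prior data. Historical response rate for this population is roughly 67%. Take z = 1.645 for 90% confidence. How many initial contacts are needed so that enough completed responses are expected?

196

Completed interviews needed: n₀ = 1.645² × 0.2304 / 0.069² ≈ 130.95 → 131.
At a 67% response rate, contacts needed = 131 / 0.67 ≈ 195.52 → 196.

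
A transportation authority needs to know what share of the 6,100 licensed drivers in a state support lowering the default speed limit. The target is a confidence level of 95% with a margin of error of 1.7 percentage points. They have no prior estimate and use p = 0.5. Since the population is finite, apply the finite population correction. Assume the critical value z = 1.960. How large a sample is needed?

Unadjusted: n₀ = 1.960² × 0.50 × 0.50 / 0.017² ≈ 3323.18, so n₀ = 3324.
Finite population correction with N = 6,100: n = n₀ / (1 + (n₀−1)/N) = 3324 / (1 + 3323/6100) = 3324 / 1.5448 ≈ 2151.80.
Rounding up, n = 2152.

2152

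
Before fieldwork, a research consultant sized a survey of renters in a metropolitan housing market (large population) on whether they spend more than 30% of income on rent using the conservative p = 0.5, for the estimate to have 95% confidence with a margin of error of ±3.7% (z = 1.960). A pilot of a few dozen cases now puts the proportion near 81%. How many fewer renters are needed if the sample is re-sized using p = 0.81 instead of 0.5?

Conservative (p = 0.5): n = 1.960² × 0.25 / 0.037² ≈ 701.53 → 702.
Using p = 0.81: p(1−p) = 0.1539, so n = 1.960² × 0.1539 / 0.037² ≈ 431.86 → 432.
Reduction: 702 − 432 = 270.

270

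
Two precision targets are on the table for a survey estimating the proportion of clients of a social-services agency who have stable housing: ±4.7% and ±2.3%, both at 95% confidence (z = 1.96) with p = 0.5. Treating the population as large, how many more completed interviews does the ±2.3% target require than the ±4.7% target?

At ±4.7%: n = 1.96² × 0.2500 / 0.047² ≈ 434.77 → 435.
At ±2.3%: n = 1.96² × 0.2500 / 0.023² ≈ 1815.50 → 1816.
Additional respondents: 1816 − 435 = 1381.

1381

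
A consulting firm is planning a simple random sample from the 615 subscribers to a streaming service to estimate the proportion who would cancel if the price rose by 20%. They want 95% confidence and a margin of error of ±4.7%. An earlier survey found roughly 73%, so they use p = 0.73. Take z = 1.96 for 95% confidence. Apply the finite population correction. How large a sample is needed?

221

Unadjusted: n₀ = 1.96² × 0.73 × 0.27 / 0.047² ≈ 342.77, so n₀ = 343.
Finite population correction with N = 615: n = n₀ / (1 + (n₀−1)/N) = 343 / (1 + 342/615) = 343 / 1.5561 ≈ 220.42.
Rounding up, n = 221.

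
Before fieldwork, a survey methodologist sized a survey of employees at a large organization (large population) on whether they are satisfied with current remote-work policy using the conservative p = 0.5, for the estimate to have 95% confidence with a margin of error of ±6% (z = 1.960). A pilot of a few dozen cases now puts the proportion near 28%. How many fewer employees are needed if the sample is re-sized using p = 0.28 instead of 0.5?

Conservative (p = 0.5): n = 1.960² × 0.25 / 0.060² ≈ 266.78 → 267.
Using p = 0.28: p(1−p) = 0.2016, so n = 1.960² × 0.2016 / 0.060² ≈ 215.13 → 216.
Reduction: 267 − 216 = 51.

51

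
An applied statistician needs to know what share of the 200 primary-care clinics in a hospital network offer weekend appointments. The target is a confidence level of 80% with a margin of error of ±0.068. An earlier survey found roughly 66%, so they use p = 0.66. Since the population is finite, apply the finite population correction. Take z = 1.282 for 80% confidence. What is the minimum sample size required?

58

Unadjusted: n₀ = 1.282² × 0.66 × 0.34 / 0.068² ≈ 79.76, so n₀ = 80.
Finite population correction with N = 200: n = n₀ / (1 + (n₀−1)/N) = 80 / (1 + 79/200) = 80 / 1.3950 ≈ 57.35.
Rounding up, n = 58.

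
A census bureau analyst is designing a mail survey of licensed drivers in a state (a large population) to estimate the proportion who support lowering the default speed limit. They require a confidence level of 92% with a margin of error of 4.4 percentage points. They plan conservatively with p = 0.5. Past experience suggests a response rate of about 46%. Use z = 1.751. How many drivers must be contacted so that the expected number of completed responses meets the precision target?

861

Completed interviews needed: n₀ = 1.751² × 0.2500 / 0.044² ≈ 395.92 → 396.
At a 46% response rate, contacts needed = 396 / 0.46 ≈ 860.87 → 861.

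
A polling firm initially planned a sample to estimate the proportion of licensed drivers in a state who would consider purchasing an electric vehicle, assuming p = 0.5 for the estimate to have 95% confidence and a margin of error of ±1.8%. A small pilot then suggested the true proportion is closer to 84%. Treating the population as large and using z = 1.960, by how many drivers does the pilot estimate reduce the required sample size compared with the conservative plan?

Conservative (p = 0.5): n = 1.960² × 0.25 / 0.018² ≈ 2964.20 → 2965.
Using p = 0.84: p(1−p) = 0.1344, so n = 1.960² × 0.1344 / 0.018² ≈ 1593.55 → 1594.
Reduction: 2965 − 1594 = 1371.

1371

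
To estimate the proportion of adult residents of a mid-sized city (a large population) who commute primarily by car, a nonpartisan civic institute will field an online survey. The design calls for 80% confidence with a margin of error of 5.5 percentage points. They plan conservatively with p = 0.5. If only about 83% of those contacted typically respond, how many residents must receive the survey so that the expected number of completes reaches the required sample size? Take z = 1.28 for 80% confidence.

Completed interviews needed: n₀ = 1.28² × 0.2500 / 0.055² ≈ 135.40 → 136.
At an 83% response rate, contacts needed = 136 / 0.83 ≈ 163.86 → 164.

164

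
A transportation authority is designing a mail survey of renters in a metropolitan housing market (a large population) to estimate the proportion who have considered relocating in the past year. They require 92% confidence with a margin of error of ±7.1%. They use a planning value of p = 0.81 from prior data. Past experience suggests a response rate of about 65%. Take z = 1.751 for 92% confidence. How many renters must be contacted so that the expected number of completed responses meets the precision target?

145

Completed interviews needed: n₀ = 1.751² × 0.1539 / 0.071² ≈ 93.60 → 94.
At a 65% response rate, contacts needed = 94 / 0.65 ≈ 144.62 → 145.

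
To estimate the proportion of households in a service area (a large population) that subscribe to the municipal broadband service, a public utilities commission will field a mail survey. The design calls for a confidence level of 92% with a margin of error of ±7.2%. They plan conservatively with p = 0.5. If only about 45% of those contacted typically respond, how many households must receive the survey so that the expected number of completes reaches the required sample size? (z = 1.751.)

329

Completed interviews needed: n₀ = 1.751² × 0.2500 / 0.072² ≈ 147.86 → 148.
At a 45% response rate, contacts needed = 148 / 0.45 ≈ 328.89 → 329.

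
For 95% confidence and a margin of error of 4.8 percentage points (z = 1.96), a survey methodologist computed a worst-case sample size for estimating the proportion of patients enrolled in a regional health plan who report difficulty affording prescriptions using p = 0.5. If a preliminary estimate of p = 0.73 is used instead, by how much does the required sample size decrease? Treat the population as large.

Conservative (p = 0.5): n = 1.96² × 0.25 / 0.048² ≈ 416.84 → 417.
Using p = 0.73: p(1−p) = 0.1971, so n = 1.96² × 0.1971 / 0.048² ≈ 328.64 → 329.
Reduction: 417 − 329 = 88.

88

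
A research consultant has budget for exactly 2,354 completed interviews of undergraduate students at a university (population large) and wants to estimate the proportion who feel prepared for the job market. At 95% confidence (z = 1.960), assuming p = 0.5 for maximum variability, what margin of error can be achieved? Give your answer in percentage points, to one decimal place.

2.0

SE(p̂) = √[p(1−p)/n] = √[0.2500/2354] = 0.01031.
E = z × SE = 1.960 × 0.01031 = 0.02020, or 2.0 percentage points.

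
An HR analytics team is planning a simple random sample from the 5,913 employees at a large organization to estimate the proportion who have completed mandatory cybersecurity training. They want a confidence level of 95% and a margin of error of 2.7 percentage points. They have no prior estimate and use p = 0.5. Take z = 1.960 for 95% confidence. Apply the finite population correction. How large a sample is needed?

Unadjusted: n₀ = 1.960² × 0.50 × 0.50 / 0.027² ≈ 1317.42, so n₀ = 1318.
Finite population correction with N = 5,913: n = n₀ / (1 + (n₀−1)/N) = 1318 / (1 + 1317/5913) = 1318 / 1.2227 ≈ 1077.92.
Rounding up, n = 1078.

1078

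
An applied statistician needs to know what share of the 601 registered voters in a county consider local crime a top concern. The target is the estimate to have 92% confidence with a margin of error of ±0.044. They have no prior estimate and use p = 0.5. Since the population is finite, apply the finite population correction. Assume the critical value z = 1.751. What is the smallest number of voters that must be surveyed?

Unadjusted: n₀ = 1.751² × 0.50 × 0.50 / 0.044² ≈ 395.92, so n₀ = 396.
Finite population correction with N = 601: n = n₀ / (1 + (n₀−1)/N) = 396 / (1 + 395/601) = 396 / 1.6572 ≈ 238.95.
Rounding up, n = 239.

239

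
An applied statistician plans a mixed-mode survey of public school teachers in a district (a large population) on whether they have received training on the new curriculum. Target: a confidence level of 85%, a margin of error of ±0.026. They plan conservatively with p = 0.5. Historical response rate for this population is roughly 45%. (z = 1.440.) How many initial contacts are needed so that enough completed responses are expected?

Completed interviews needed: n₀ = 1.440² × 0.2500 / 0.026² ≈ 766.86 → 767.
At a 45% response rate, contacts needed = 767 / 0.45 ≈ 1704.44 → 1705.

1705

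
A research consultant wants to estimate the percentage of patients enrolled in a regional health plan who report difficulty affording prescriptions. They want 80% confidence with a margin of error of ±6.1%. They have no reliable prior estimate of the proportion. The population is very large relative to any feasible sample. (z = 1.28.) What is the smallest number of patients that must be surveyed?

111

With no prior estimate, use p = 0.5, giving p(1−p) = 0.25.
n = z²·p(1−p)/E² = 1.28² × 0.2500 / 0.061² = 1.6384 × 0.2500 / 0.003721 ≈ 110.08.
Rounding up gives n = 111.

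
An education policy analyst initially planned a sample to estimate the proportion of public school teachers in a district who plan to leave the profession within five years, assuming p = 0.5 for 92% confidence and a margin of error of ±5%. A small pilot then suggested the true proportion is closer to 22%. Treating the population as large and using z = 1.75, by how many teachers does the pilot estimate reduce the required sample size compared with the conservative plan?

96

Conservative (p = 0.5): n = 1.75² × 0.25 / 0.050² ≈ 306.25 → 307.
Using p = 0.22: p(1−p) = 0.1716, so n = 1.75² × 0.1716 / 0.050² ≈ 210.21 → 211.
Reduction: 307 − 211 = 96.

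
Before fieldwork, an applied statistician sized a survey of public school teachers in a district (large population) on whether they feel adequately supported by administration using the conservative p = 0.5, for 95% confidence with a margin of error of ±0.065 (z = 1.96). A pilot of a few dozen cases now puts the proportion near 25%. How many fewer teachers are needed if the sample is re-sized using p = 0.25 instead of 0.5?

Conservative (p = 0.5): n = 1.96² × 0.25 / 0.065² ≈ 227.31 → 228.
Using p = 0.25: p(1−p) = 0.1875, so n = 1.96² × 0.1875 / 0.065² ≈ 170.49 → 171.
Reduction: 228 − 171 = 57.

57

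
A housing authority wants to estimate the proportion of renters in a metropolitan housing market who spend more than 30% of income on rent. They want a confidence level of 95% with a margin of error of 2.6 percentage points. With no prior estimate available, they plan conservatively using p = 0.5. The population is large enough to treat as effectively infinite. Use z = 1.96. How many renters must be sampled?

1421

With p = 0.5, p(1−p) = 0.25.
n = z²·p(1−p)/E² = 1.96² × 0.2500 / 0.026² = 3.8416 × 0.2500 / 0.000676 ≈ 1420.71.
Rounding up gives n = 1421.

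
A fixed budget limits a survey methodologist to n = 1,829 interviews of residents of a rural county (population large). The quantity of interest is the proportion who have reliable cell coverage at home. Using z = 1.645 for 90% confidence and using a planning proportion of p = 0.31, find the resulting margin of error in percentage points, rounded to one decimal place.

1.8

SE(p̂) = √[p(1−p)/n] = √[0.2139/1829] = 0.01081.
E = z × SE = 1.645 × 0.01081 = 0.01779, or 1.8 percentage points.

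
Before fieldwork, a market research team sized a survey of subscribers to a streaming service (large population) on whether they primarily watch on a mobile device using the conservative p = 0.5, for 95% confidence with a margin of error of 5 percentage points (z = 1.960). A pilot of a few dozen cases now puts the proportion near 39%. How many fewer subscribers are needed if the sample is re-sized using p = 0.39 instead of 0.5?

19

Conservative (p = 0.5): n = 1.960² × 0.25 / 0.050² ≈ 384.16 → 385.
Using p = 0.39: p(1−p) = 0.2379, so n = 1.960² × 0.2379 / 0.050² ≈ 365.57 → 366.
Reduction: 385 − 366 = 19.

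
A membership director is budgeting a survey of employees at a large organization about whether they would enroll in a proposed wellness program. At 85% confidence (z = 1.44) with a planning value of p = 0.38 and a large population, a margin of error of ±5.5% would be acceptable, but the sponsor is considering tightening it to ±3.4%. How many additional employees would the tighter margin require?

261

At ±5.5%: n = 1.44² × 0.2356 / 0.055² ≈ 161.50 → 162.
At ±3.4%: n = 1.44² × 0.2356 / 0.034² ≈ 422.61 → 423.
Additional respondents: 423 − 162 = 261.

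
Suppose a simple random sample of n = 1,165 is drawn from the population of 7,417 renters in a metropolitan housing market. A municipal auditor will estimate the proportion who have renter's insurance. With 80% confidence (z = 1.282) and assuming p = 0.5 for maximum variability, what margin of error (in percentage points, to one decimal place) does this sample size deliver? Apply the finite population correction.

Finite-population factor: (N−n)/(N−1) = (7417−1165)/(7417−1) = 0.8430.
SE(p̂) = √[p(1−p)/n · (N−n)/(N−1)] = √[0.2500/1165 × 0.8430] = 0.01345.
E = z × SE = 1.282 × 0.01345 = 0.01724 ≈ 1.7 percentage points.

1.7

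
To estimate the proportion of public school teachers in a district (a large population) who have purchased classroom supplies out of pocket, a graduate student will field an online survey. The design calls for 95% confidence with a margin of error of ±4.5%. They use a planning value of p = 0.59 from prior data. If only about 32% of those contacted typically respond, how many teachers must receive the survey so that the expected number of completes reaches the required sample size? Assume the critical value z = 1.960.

Completed interviews needed: n₀ = 1.960² × 0.2419 / 0.045² ≈ 458.91 → 459.
At a 32% response rate, contacts needed = 459 / 0.32 ≈ 1434.38 → 1435.

1435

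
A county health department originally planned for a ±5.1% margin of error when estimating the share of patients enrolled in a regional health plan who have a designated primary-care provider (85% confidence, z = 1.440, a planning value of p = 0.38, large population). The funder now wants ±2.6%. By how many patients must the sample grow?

535

At ±5.1%: n = 1.440² × 0.2356 / 0.051² ≈ 187.83 → 188.
At ±2.6%: n = 1.440² × 0.2356 / 0.026² ≈ 722.69 → 723.
Additional respondents: 723 − 188 = 535.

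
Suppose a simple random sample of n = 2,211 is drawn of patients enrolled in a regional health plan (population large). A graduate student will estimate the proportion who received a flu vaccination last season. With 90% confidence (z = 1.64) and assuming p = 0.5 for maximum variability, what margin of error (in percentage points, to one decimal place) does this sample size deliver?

1.7

SE(p̂) = √[p(1−p)/n] = √[0.2500/2211] = 0.01063.
E = z × SE = 1.64 × 0.01063 = 0.01744, or 1.7 percentage points.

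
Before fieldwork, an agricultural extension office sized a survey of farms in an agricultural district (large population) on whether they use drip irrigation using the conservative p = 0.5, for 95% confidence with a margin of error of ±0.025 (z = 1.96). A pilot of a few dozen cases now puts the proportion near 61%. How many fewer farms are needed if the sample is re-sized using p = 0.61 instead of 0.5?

74

Conservative (p = 0.5): n = 1.96² × 0.25 / 0.025² ≈ 1536.64 → 1537.
Using p = 0.61: p(1−p) = 0.2379, so n = 1.96² × 0.2379 / 0.025² ≈ 1462.27 → 1463.
Reduction: 1537 − 1463 = 74.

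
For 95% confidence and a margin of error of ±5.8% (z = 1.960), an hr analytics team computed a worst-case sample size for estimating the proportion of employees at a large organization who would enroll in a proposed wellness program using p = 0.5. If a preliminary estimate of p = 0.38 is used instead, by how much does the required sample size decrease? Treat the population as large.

16

Conservative (p = 0.5): n = 1.960² × 0.25 / 0.058² ≈ 285.49 → 286.
Using p = 0.38: p(1−p) = 0.2356, so n = 1.960² × 0.2356 / 0.058² ≈ 269.05 → 270.
Reduction: 286 − 270 = 16.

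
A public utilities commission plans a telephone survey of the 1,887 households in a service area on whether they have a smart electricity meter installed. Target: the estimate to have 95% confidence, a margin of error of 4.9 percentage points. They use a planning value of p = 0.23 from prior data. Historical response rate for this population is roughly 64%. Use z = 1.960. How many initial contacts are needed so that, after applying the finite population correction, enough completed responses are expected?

Completed interviews needed (unadjusted): n₀ = 1.960² × 0.1771 / 0.049² ≈ 283.36 → 284.
FPC for N = 1,887: n = 284 / (1 + 283/1887) = 284 / 1.1500 ≈ 246.96 → 247.
At a 64% response rate, contacts needed = 247 / 0.64 ≈ 385.94 → 386.

386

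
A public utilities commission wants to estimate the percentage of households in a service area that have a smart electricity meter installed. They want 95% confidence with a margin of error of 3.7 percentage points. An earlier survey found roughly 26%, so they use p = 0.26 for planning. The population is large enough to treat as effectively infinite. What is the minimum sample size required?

For 95% confidence, z = 1.96.
With p = 0.26, p(1−p) = 0.1924.
n = z²·p(1−p)/E² = 1.96² × 0.1924 / 0.037² = 3.8416 × 0.1924 / 0.001369 ≈ 539.90.
Rounding up gives n = 540.

540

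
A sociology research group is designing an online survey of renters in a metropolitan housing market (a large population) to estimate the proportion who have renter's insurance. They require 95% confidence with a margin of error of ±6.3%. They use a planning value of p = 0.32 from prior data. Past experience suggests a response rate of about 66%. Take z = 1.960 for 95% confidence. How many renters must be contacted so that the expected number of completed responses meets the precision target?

Completed interviews needed: n₀ = 1.960² × 0.2176 / 0.063² ≈ 210.62 → 211.
At a 66% response rate, contacts needed = 211 / 0.66 ≈ 319.70 → 320.

320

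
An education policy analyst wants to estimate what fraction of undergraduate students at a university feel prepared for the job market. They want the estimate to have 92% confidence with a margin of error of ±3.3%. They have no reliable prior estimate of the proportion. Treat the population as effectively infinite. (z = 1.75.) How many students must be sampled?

With no prior estimate, use p = 0.5, giving p(1−p) = 0.25.
n = z²·p(1−p)/E² = 1.75² × 0.2500 / 0.033² = 3.0625 × 0.2500 / 0.001089 ≈ 703.05.
Rounding up gives n = 704.

704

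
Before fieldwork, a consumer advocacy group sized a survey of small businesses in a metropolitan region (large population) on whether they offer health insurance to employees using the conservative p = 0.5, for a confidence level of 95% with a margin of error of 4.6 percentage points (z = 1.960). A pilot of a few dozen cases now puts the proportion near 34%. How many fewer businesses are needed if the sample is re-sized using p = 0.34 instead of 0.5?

46

Conservative (p = 0.5): n = 1.960² × 0.25 / 0.046² ≈ 453.88 → 454.
Using p = 0.34: p(1−p) = 0.2244, so n = 1.960² × 0.2244 / 0.046² ≈ 407.40 → 408.
Reduction: 454 − 408 = 46.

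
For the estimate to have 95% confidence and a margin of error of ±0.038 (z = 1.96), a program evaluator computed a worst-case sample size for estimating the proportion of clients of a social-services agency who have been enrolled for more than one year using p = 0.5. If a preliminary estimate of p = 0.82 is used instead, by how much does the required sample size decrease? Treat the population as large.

Conservative (p = 0.5): n = 1.96² × 0.25 / 0.038² ≈ 665.10 → 666.
Using p = 0.82: p(1−p) = 0.1476, so n = 1.96² × 0.1476 / 0.038² ≈ 392.67 → 393.
Reduction: 666 − 393 = 273.

273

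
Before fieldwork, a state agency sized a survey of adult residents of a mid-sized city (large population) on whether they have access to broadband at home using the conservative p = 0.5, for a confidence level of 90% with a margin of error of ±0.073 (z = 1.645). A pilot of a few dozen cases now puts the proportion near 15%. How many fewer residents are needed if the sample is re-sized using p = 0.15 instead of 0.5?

Conservative (p = 0.5): n = 1.645² × 0.25 / 0.073² ≈ 126.95 → 127.
Using p = 0.15: p(1−p) = 0.1275, so n = 1.645² × 0.1275 / 0.073² ≈ 64.74 → 65.
Reduction: 127 − 65 = 62.

62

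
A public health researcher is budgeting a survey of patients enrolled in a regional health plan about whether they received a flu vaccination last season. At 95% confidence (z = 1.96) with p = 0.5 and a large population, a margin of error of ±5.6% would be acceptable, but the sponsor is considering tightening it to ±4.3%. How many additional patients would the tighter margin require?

At ±5.6%: n = 1.96² × 0.2500 / 0.056² ≈ 306.25 → 307.
At ±4.3%: n = 1.96² × 0.2500 / 0.043² ≈ 519.42 → 520.
Additional respondents: 520 − 307 = 213.

213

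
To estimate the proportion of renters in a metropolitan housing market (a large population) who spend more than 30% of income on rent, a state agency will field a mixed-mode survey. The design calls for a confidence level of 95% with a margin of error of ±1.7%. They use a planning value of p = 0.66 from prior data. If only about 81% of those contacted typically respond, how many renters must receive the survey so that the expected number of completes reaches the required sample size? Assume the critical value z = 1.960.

Completed interviews needed: n₀ = 1.960² × 0.2244 / 0.017² ≈ 2982.89 → 2983.
At an 81% response rate, contacts needed = 2983 / 0.81 ≈ 3682.72 → 3683.

3683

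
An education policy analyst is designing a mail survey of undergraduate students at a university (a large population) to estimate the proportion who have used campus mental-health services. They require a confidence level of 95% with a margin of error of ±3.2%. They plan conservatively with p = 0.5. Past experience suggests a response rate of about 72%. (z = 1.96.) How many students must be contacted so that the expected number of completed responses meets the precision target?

1303

Completed interviews needed: n₀ = 1.96² × 0.2500 / 0.032² ≈ 937.89 → 938.
At a 72% response rate, contacts needed = 938 / 0.72 ≈ 1302.78 → 1303.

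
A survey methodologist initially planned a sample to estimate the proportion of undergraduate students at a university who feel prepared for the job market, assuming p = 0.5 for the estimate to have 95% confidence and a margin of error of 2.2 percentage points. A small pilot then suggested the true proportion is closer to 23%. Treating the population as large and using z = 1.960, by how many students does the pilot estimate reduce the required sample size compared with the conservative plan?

579

Conservative (p = 0.5): n = 1.960² × 0.25 / 0.022² ≈ 1984.30 → 1985.
Using p = 0.23: p(1−p) = 0.1771, so n = 1.960² × 0.1771 / 0.022² ≈ 1405.68 → 1406.
Reduction: 1985 − 1406 = 579.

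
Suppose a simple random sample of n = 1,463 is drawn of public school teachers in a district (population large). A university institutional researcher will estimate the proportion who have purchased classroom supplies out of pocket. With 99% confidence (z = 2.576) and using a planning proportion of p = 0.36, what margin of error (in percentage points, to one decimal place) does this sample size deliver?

3.2

SE(p̂) = √[p(1−p)/n] = √[0.2304/1463] = 0.01255.
E = z × SE = 2.576 × 0.01255 = 0.03233, or 3.2 percentage points.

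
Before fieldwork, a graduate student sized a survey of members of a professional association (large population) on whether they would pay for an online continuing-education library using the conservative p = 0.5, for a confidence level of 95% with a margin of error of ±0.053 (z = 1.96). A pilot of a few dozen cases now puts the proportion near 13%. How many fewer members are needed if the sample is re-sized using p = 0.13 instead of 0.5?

Conservative (p = 0.5): n = 1.96² × 0.25 / 0.053² ≈ 341.90 → 342.
Using p = 0.13: p(1−p) = 0.1131, so n = 1.96² × 0.1131 / 0.053² ≈ 154.68 → 155.
Reduction: 342 − 155 = 187.

187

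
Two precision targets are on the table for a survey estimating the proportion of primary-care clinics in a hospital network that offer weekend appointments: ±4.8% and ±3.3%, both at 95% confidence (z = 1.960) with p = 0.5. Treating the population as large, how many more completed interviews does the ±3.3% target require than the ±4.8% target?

465

At ±4.8%: n = 1.960² × 0.2500 / 0.048² ≈ 416.84 → 417.
At ±3.3%: n = 1.960² × 0.2500 / 0.033² ≈ 881.91 → 882.
Additional respondents: 882 − 417 = 465.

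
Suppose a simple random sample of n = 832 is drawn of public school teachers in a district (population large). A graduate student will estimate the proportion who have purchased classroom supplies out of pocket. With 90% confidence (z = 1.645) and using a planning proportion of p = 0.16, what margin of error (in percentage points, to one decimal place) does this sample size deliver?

SE(p̂) = √[p(1−p)/n] = √[0.1344/832] = 0.01271.
E = z × SE = 1.645 × 0.01271 = 0.02091, or 2.1 percentage points.

2.1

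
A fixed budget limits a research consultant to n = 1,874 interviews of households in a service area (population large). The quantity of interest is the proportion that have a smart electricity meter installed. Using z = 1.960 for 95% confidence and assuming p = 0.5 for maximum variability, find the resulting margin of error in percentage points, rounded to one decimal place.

SE(p̂) = √[p(1−p)/n] = √[0.2500/1874] = 0.01155.
E = z × SE = 1.960 × 0.01155 = 0.02264, or 2.3 percentage points.

2.3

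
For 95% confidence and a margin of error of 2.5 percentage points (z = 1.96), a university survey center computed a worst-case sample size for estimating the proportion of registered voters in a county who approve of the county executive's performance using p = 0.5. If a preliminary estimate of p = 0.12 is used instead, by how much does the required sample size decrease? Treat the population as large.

887

Conservative (p = 0.5): n = 1.96² × 0.25 / 0.025² ≈ 1536.64 → 1537.
Using p = 0.12: p(1−p) = 0.1056, so n = 1.96² × 0.1056 / 0.025² ≈ 649.08 → 650.
Reduction: 1537 − 650 = 887.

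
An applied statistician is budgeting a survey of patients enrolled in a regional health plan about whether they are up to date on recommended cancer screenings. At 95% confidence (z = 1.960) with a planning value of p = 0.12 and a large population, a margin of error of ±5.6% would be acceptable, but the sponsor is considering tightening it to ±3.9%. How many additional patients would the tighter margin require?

137

At ±5.6%: n = 1.960² × 0.1056 / 0.056² ≈ 129.36 → 130.
At ±3.9%: n = 1.960² × 0.1056 / 0.039² ≈ 266.71 → 267.
Additional respondents: 267 − 130 = 137.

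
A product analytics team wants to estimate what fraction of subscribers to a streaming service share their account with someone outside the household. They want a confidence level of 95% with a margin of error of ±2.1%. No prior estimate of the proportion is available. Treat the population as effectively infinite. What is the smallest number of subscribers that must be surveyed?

For 95% confidence, z = 1.96.
With no prior estimate, use p = 0.5, giving p(1−p) = 0.25.
n = z²·p(1−p)/E² = 1.96² × 0.2500 / 0.021² = 3.8416 × 0.2500 / 0.000441 ≈ 2177.78.
Rounding up gives n = 2178.

2178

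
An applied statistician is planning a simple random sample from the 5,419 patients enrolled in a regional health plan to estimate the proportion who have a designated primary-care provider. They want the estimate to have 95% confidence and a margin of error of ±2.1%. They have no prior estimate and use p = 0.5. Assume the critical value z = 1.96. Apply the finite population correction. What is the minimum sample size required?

Unadjusted: n₀ = 1.96² × 0.50 × 0.50 / 0.021² ≈ 2177.78, so n₀ = 2178.
Finite population correction with N = 5,419: n = n₀ / (1 + (n₀−1)/N) = 2178 / (1 + 2177/5419) = 2178 / 1.4017 ≈ 1553.79.
Rounding up, n = 1554.

1554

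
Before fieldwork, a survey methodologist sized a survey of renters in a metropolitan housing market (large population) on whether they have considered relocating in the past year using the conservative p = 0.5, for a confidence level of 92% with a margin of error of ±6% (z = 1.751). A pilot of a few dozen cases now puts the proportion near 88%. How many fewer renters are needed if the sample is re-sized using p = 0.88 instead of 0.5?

Conservative (p = 0.5): n = 1.751² × 0.25 / 0.060² ≈ 212.92 → 213.
Using p = 0.88: p(1−p) = 0.1056, so n = 1.751² × 0.1056 / 0.060² ≈ 89.94 → 90.
Reduction: 213 − 90 = 123.

123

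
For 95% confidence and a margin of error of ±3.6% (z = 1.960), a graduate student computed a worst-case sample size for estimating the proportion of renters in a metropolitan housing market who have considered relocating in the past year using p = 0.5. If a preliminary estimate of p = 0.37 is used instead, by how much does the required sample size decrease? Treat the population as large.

Conservative (p = 0.5): n = 1.960² × 0.25 / 0.036² ≈ 741.05 → 742.
Using p = 0.37: p(1−p) = 0.2331, so n = 1.960² × 0.2331 / 0.036² ≈ 690.95 → 691.
Reduction: 742 − 691 = 51.

51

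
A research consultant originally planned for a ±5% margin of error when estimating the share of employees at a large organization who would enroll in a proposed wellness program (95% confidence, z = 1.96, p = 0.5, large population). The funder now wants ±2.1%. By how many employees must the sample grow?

1793

At ±5%: n = 1.96² × 0.2500 / 0.050² ≈ 384.16 → 385.
At ±2.1%: n = 1.96² × 0.2500 / 0.021² ≈ 2177.78 → 2178.
Additional respondents: 2178 − 385 = 1793.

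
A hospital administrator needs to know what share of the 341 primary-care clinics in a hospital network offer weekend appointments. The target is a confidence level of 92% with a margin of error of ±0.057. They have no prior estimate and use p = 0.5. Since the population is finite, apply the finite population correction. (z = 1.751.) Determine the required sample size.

Unadjusted: n₀ = 1.751² × 0.50 × 0.50 / 0.057² ≈ 235.92, so n₀ = 236.
Finite population correction with N = 341: n = n₀ / (1 + (n₀−1)/N) = 236 / (1 + 235/341) = 236 / 1.6891 ≈ 139.72.
Rounding up, n = 140.

140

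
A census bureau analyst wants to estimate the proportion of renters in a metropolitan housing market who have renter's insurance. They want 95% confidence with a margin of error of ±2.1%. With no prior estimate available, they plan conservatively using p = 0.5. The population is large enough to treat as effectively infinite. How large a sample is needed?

2178

For 95% confidence, z = 1.96.
With p = 0.5, p(1−p) = 0.25.
n = z²·p(1−p)/E² = 1.96² × 0.2500 / 0.021² = 3.8416 × 0.2500 / 0.000441 ≈ 2177.78.
Rounding up gives n = 2178.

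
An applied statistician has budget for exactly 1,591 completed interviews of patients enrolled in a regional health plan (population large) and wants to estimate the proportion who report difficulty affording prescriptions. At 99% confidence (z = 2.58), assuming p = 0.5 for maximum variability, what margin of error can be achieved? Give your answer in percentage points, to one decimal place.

3.2

SE(p̂) = √[p(1−p)/n] = √[0.2500/1591] = 0.01254.
E = z × SE = 2.58 × 0.01254 = 0.03234, or 3.2 percentage points.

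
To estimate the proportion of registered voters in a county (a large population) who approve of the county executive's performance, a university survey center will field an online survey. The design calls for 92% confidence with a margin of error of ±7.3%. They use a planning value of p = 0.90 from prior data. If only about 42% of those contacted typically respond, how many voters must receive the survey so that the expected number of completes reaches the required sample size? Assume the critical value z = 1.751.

124

Completed interviews needed: n₀ = 1.751² × 0.0900 / 0.073² ≈ 51.78 → 52.
At a 42% response rate, contacts needed = 52 / 0.42 ≈ 123.81 → 124.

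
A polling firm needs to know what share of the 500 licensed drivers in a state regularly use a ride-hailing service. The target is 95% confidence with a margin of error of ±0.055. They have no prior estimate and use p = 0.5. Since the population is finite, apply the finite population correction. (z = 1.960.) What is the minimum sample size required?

Unadjusted: n₀ = 1.960² × 0.50 × 0.50 / 0.055² ≈ 317.49, so n₀ = 318.
Finite population correction with N = 500: n = n₀ / (1 + (n₀−1)/N) = 318 / (1 + 317/500) = 318 / 1.6340 ≈ 194.61.
Rounding up, n = 195.

195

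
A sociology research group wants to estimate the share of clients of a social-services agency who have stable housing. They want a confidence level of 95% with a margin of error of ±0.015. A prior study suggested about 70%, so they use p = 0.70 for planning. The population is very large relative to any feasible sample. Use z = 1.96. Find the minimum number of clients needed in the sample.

With p = 0.70, p(1−p) = 0.2100.
n = z²·p(1−p)/E² = 1.96² × 0.2100 / 0.015² = 3.8416 × 0.2100 / 0.000225 ≈ 3585.49.
Rounding up gives n = 3586.

3586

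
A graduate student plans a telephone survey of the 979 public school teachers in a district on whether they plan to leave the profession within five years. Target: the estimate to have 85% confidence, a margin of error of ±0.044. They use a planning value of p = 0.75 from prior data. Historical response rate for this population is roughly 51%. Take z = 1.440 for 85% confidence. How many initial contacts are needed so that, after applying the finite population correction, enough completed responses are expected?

328

Completed interviews needed (unadjusted): n₀ = 1.440² × 0.1875 / 0.044² ≈ 200.83 → 201.
FPC for N = 979: n = 201 / (1 + 200/979) = 201 / 1.2043 ≈ 166.90 → 167.
At a 51% response rate, contacts needed = 167 / 0.51 ≈ 327.45 → 328.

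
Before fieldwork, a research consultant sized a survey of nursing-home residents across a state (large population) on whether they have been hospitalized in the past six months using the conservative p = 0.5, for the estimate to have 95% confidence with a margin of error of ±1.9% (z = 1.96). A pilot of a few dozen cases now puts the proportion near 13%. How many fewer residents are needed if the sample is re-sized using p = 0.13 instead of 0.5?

Conservative (p = 0.5): n = 1.96² × 0.25 / 0.019² ≈ 2660.39 → 2661.
Using p = 0.13: p(1−p) = 0.1131, so n = 1.96² × 0.1131 / 0.019² ≈ 1203.56 → 1204.
Reduction: 2661 − 1204 = 1457.

1457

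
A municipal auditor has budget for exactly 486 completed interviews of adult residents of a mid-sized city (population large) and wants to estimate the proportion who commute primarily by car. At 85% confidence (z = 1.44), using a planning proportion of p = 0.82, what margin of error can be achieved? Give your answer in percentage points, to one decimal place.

2.5

SE(p̂) = √[p(1−p)/n] = √[0.1476/486] = 0.01743.
E = z × SE = 1.44 × 0.01743 = 0.02510, or 2.5 percentage points.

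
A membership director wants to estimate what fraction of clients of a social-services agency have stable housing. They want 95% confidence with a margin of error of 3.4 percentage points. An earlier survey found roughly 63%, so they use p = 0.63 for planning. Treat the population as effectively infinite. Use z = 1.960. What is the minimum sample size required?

775

With p = 0.63, p(1−p) = 0.2331.
n = z²·p(1−p)/E² = 1.960² × 0.2331 / 0.034² = 3.8416 × 0.2331 / 0.001156 ≈ 774.63.
Rounding up gives n = 775.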